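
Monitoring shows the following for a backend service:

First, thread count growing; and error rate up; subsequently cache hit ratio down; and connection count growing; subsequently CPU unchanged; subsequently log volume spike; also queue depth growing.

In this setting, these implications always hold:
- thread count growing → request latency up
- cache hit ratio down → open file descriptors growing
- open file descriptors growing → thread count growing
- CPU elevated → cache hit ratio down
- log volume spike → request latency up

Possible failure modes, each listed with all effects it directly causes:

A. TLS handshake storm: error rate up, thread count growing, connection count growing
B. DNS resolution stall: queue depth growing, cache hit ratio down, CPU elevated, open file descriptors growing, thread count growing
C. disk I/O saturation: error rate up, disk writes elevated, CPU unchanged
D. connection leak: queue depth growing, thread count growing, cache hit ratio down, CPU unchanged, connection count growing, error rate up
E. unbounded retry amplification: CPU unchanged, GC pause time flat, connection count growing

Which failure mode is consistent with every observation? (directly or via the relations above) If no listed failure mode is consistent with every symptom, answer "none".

none

For each candidate, compare predicted effects to what was observed:
(A) TLS handshake storm — thread count growing match; error rate up match; cache hit ratio down miss; connection count growing match; CPU unchanged miss; log volume spike miss; queue depth growing miss
(B) DNS resolution stall — thread count growing match; error rate up miss; cache hit ratio down match; connection count growing miss; CPU unchanged miss; log volume spike miss; queue depth growing match
(C) disk I/O saturation — thread count growing miss; error rate up match; cache hit ratio down miss; connection count growing miss; CPU unchanged match; log volume spike miss; queue depth growing miss
(D) connection leak — does not account for log volume spike
(E) unbounded retry amplification — does not account for thread count growing, error rate up, cache hit ratio down, log volume spike, queue depth growing
Every candidate fails on at least one observation.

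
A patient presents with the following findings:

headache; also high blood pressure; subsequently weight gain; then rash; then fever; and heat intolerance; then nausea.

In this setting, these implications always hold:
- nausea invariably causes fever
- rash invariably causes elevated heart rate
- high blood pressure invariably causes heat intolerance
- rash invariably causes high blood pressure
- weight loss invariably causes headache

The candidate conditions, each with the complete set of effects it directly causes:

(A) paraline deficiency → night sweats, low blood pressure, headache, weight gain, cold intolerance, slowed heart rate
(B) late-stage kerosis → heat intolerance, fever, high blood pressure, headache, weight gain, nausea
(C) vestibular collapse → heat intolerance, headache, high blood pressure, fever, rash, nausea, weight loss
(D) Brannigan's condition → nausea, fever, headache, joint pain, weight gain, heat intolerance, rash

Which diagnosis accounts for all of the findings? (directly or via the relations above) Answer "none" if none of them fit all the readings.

Checking each candidate against the observations:
(A) paraline deficiency — headache match; high blood pressure miss; weight gain match; rash miss; fever miss; heat intolerance miss; nausea miss
(B) late-stage kerosis — does not account for rash
(C) vestibular collapse — headache match; high blood pressure match; weight gain miss; rash match; fever match; heat intolerance match; nausea match
(D) Brannigan's condition — headache match; high blood pressure match (by rash → high blood pressure); weight gain match; rash match; fever match; heat intolerance match; nausea match
(D) is the only candidate with no mismatches.

D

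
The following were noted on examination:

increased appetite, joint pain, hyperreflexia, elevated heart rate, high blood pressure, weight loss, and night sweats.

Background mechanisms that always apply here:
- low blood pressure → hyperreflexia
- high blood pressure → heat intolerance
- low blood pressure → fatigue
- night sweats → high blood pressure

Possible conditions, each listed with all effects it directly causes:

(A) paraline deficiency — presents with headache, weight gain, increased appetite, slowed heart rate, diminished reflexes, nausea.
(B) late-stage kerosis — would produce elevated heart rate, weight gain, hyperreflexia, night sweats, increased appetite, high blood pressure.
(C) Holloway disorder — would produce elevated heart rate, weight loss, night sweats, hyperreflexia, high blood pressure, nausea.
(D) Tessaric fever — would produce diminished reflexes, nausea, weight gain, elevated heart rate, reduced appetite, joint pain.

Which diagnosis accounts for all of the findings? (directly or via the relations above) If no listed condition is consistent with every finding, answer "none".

For each candidate, compare predicted effects to what was observed:
(A) paraline deficiency — increased appetite +; joint pain -; hyperreflexia -; elevated heart rate -; high blood pressure -; weight loss -; night sweats -
(B) late-stage kerosis — increased appetite +; joint pain -; hyperreflexia +; elevated heart rate +; high blood pressure +; weight loss -; night sweats +
(C) Holloway disorder — increased appetite -; joint pain -; hyperreflexia +; elevated heart rate +; high blood pressure +; weight loss +; night sweats +
(D) Tessaric fever — increased appetite -; joint pain +; hyperreflexia -; elevated heart rate +; high blood pressure -; weight loss -; night sweats -
Every candidate fails on at least one observation.

none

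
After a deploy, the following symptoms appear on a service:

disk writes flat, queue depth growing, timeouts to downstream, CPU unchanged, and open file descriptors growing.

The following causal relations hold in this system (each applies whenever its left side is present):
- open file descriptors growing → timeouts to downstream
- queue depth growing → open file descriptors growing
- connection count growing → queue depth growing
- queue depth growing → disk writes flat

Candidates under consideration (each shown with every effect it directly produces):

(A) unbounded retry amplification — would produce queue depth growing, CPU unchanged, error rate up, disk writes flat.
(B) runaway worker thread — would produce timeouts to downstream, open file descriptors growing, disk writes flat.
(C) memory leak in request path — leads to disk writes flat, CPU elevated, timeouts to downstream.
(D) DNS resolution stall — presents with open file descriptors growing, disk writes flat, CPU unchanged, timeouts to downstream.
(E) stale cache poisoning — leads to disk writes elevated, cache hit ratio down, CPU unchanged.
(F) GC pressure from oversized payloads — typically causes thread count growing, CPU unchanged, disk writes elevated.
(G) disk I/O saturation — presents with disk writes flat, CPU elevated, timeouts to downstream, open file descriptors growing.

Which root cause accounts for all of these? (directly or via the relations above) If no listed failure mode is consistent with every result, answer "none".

Checking each candidate against the observations:
(A) unbounded retry amplification — accounts for every observation (timeouts to downstream via queue depth growing → open file descriptors growing → timeouts to downstream)
(B) runaway worker thread — disk writes flat ✓; queue depth growing ✗; timeouts to downstream ✓; CPU unchanged ✗; open file descriptors growing ✓
(C) memory leak in request path — disk writes flat ✓; queue depth growing ✗; timeouts to downstream ✓; CPU unchanged ✗; open file descriptors growing ✗
(D) DNS resolution stall — disk writes flat ✓; queue depth growing ✗; timeouts to downstream ✓; CPU unchanged ✓; open file descriptors growing ✓
(E) stale cache poisoning — fails on disk writes flat, queue depth growing, timeouts to downstream, open file descriptors growing (predicts disk writes elevated, not disk writes flat)
(F) GC pressure from oversized payloads — disk writes flat ✗; queue depth growing ✗; timeouts to downstream ✗; CPU unchanged ✓; open file descriptors growing ✗
(G) disk I/O saturation — disk writes flat ✓; queue depth growing ✗; timeouts to downstream ✓; CPU unchanged ✗; open file descriptors growing ✓
(A) is the only candidate with no mismatches.

A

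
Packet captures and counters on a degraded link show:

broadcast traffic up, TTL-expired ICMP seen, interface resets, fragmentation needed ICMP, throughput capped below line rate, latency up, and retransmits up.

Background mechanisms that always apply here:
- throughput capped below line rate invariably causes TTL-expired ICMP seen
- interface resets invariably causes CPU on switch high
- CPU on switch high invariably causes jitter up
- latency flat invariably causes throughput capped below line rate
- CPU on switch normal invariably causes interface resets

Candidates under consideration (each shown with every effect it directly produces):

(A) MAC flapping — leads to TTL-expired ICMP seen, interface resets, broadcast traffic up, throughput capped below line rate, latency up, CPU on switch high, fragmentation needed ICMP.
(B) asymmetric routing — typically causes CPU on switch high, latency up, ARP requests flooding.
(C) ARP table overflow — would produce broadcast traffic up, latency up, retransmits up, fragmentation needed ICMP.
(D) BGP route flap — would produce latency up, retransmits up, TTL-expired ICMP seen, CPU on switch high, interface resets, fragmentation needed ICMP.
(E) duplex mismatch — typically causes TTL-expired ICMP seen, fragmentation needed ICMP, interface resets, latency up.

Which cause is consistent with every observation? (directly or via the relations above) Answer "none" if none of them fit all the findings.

Testing each hypothesis:
(A) MAC flapping — broadcast traffic up match; TTL-expired ICMP seen match; interface resets match; fragmentation needed ICMP match; throughput capped below line rate match; latency up match; retransmits up miss
(B) asymmetric routing — broadcast traffic up miss; TTL-expired ICMP seen miss; interface resets miss; fragmentation needed ICMP miss; throughput capped below line rate miss; latency up match; retransmits up miss
(C) ARP table overflow — does not account for TTL-expired ICMP seen, interface resets, throughput capped below line rate
(D) BGP route flap — does not account for broadcast traffic up, throughput capped below line rate
(E) duplex mismatch — does not account for broadcast traffic up, throughput capped below line rate, retransmits up
Every candidate fails on at least one observation.

none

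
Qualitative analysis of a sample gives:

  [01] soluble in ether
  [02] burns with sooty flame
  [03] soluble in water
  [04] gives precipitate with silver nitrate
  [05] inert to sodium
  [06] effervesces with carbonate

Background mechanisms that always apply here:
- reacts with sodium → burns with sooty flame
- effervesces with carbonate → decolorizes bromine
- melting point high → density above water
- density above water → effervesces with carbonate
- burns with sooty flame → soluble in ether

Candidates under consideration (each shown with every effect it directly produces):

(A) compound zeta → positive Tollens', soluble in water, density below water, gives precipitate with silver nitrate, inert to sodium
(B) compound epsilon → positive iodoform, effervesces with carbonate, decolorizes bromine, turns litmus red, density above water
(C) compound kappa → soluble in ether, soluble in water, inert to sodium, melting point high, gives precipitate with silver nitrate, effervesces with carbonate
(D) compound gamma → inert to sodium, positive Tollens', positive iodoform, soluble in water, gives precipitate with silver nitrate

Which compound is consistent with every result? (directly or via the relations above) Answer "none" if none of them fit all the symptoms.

Checking each candidate against the observations:
(A) compound zeta — does not account for soluble in ether, burns with sooty flame, effervesces with carbonate
(B) compound epsilon — soluble in ether miss; burns with sooty flame miss; soluble in water miss; gives precipitate with silver nitrate miss; inert to sodium miss; effervesces with carbonate match
(C) compound kappa — does not account for burns with sooty flame
(D) compound gamma — soluble in ether miss; burns with sooty flame miss; soluble in water match; gives precipitate with silver nitrate match; inert to sodium match; effervesces with carbonate miss
None of the listed candidates fits everything.

none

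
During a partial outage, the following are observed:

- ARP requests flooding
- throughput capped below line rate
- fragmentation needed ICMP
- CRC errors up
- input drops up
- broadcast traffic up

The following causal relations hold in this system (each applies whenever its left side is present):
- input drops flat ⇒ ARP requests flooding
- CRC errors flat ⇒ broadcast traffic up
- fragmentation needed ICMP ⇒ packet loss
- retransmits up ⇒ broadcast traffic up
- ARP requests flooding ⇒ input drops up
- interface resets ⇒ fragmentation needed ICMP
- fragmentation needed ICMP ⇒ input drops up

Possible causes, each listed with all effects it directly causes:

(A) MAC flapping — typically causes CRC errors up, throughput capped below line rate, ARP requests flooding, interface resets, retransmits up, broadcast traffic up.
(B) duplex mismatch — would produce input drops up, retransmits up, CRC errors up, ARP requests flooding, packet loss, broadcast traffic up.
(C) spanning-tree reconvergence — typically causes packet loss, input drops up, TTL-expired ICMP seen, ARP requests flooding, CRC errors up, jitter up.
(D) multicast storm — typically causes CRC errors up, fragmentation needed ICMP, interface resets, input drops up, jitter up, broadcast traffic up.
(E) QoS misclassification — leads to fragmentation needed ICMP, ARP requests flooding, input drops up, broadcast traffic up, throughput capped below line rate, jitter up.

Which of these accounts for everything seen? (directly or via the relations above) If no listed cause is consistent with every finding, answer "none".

For each candidate, compare predicted effects to what was observed:
(A) MAC flapping — accounts for every observation (fragmentation needed ICMP by interface resets → fragmentation needed ICMP)
(B) duplex mismatch — ARP requests flooding +; throughput capped below line rate -; fragmentation needed ICMP -; CRC errors up +; input drops up +; broadcast traffic up +
(C) spanning-tree reconvergence — ARP requests flooding +; throughput capped below line rate -; fragmentation needed ICMP -; CRC errors up +; input drops up +; broadcast traffic up -
(D) multicast storm — does not account for ARP requests flooding, throughput capped below line rate
(E) QoS misclassification — ARP requests flooding +; throughput capped below line rate +; fragmentation needed ICMP +; CRC errors up -; input drops up +; broadcast traffic up +
(A) is the only candidate with no mismatches.

A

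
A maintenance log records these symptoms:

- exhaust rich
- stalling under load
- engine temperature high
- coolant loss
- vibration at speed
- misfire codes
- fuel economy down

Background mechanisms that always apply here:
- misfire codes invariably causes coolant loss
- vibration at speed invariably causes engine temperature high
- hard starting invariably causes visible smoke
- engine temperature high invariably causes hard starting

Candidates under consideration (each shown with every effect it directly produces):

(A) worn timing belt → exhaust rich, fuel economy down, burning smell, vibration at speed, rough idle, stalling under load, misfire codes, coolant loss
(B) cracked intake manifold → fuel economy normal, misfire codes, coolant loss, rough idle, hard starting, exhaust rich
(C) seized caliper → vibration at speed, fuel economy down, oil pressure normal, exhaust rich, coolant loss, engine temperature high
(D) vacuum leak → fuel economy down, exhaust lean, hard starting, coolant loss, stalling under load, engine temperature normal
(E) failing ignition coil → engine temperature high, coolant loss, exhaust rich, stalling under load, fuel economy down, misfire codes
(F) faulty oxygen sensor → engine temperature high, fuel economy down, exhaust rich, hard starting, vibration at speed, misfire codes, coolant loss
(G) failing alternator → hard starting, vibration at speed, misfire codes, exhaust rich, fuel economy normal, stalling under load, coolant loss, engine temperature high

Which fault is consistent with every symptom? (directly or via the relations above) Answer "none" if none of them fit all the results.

Per-candidate check:
(A) worn timing belt — exhaust rich +; stalling under load +; engine temperature high + (by vibration at speed → engine temperature high); coolant loss +; vibration at speed +; misfire codes +; fuel economy down +
(B) cracked intake manifold — exhaust rich +; stalling under load -; engine temperature high -; coolant loss +; vibration at speed -; misfire codes +; fuel economy down -
(C) seized caliper — does not account for stalling under load, misfire codes
(D) vacuum leak — fails on exhaust rich, engine temperature high, vibration at speed, misfire codes (predicts exhaust lean, not exhaust rich; predicts engine temperature normal, not engine temperature high)
(E) failing ignition coil — exhaust rich +; stalling under load +; engine temperature high +; coolant loss +; vibration at speed -; misfire codes +; fuel economy down +
(F) faulty oxygen sensor — exhaust rich +; stalling under load -; engine temperature high +; coolant loss +; vibration at speed +; misfire codes +; fuel economy down +
(G) failing alternator — fails on fuel economy down (predicts fuel economy normal, not fuel economy down)
(A) is the only candidate with no mismatches.

A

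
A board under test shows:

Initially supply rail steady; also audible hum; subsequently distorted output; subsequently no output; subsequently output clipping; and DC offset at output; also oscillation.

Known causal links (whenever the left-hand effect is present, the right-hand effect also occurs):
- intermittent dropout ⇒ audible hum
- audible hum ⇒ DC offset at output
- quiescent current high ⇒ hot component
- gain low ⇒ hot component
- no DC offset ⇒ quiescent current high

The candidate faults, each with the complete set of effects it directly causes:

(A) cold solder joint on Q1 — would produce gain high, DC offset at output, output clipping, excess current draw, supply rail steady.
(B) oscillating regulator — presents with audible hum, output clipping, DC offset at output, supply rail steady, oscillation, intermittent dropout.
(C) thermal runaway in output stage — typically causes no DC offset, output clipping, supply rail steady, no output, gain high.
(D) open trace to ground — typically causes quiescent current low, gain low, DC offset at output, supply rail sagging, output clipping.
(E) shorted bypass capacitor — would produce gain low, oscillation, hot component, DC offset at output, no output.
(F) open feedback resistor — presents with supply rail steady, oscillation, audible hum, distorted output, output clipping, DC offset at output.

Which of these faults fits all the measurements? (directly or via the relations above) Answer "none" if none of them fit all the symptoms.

none

Per-candidate check:
(A) cold solder joint on Q1 — does not account for audible hum, distorted output, no output, oscillation
(B) oscillating regulator — supply rail steady ✓; audible hum ✓; distorted output ✗; no output ✗; output clipping ✓; DC offset at output ✓; oscillation ✓
(C) thermal runaway in output stage — fails on audible hum, distorted output, DC offset at output, oscillation (predicts no DC offset, not DC offset at output)
(D) open trace to ground — supply rail steady ✗; audible hum ✗; distorted output ✗; no output ✗; output clipping ✓; DC offset at output ✓; oscillation ✗
(E) shorted bypass capacitor — does not account for supply rail steady, audible hum, distorted output, output clipping
(F) open feedback resistor — supply rail steady ✓; audible hum ✓; distorted output ✓; no output ✗; output clipping ✓; DC offset at output ✓; oscillation ✓
No candidate is consistent with all observations.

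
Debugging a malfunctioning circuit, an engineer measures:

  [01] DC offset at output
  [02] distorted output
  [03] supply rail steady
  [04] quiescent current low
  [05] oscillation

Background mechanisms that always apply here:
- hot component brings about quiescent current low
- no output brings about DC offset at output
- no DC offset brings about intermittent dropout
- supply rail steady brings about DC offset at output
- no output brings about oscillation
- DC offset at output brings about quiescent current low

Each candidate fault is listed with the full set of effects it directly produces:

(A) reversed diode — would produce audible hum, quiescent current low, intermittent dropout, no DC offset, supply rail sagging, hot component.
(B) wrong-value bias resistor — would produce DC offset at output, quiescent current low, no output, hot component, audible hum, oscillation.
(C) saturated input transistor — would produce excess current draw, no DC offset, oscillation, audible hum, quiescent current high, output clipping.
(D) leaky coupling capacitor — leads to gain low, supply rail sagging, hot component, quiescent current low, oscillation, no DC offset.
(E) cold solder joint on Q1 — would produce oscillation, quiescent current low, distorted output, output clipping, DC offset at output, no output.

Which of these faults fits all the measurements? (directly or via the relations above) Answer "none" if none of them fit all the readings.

Testing each hypothesis:
(A) reversed diode — DC offset at output ✗; distorted output ✗; supply rail steady ✗; quiescent current low ✓; oscillation ✗
(B) wrong-value bias resistor — DC offset at output ✓; distorted output ✗; supply rail steady ✗; quiescent current low ✓; oscillation ✓
(C) saturated input transistor — fails on DC offset at output, distorted output, supply rail steady, quiescent current low (predicts no DC offset, not DC offset at output; predicts quiescent current high, not quiescent current low)
(D) leaky coupling capacitor — DC offset at output ✗; distorted output ✗; supply rail steady ✗; quiescent current low ✓; oscillation ✓
(E) cold solder joint on Q1 — does not account for supply rail steady
No candidate is consistent with all observations.

none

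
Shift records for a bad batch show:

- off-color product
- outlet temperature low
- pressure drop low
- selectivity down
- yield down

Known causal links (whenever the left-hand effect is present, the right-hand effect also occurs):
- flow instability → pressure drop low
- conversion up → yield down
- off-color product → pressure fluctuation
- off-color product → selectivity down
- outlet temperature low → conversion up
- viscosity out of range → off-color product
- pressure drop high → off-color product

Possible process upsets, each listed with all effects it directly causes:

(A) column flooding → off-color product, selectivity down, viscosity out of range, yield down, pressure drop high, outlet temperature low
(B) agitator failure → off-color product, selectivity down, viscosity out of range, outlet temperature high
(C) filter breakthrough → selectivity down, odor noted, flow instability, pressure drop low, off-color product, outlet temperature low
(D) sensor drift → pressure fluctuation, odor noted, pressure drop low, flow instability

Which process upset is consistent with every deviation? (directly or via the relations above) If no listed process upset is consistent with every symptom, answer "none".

C

Per-candidate check:
(A) column flooding — off-color product +; outlet temperature low +; pressure drop low -; selectivity down +; yield down +
(B) agitator failure — off-color product +; outlet temperature low -; pressure drop low -; selectivity down +; yield down -
(C) filter breakthrough — off-color product +; outlet temperature low +; pressure drop low +; selectivity down +; yield down + (through outlet temperature low → conversion up → yield down)
(D) sensor drift — does not account for off-color product, outlet temperature low, selectivity down, yield down
Only (C) is consistent with every observation.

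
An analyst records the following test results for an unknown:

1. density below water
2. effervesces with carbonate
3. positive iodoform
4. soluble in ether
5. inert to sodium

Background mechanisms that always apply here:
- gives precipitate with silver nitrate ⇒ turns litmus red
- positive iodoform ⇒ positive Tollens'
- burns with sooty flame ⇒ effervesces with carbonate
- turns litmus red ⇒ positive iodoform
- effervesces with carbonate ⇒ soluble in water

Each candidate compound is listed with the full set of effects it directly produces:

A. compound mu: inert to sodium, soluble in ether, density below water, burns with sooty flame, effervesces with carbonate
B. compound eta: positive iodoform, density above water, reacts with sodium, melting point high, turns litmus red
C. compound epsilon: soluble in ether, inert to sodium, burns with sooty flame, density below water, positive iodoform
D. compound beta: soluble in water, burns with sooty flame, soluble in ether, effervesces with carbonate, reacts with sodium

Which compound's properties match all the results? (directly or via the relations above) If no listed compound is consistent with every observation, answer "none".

C

Checking each candidate against the observations:
(A) compound mu — density below water ✓; effervesces with carbonate ✓; positive iodoform ✗; soluble in ether ✓; inert to sodium ✓
(B) compound eta — density below water ✗; effervesces with carbonate ✗; positive iodoform ✓; soluble in ether ✗; inert to sodium ✗
(C) compound epsilon — density below water ✓; effervesces with carbonate ✓ (via burns with sooty flame → effervesces with carbonate); positive iodoform ✓; soluble in ether ✓; inert to sodium ✓
(D) compound beta — density below water ✗; effervesces with carbonate ✓; positive iodoform ✗; soluble in ether ✓; inert to sodium ✗
(C) alone accounts for all the evidence.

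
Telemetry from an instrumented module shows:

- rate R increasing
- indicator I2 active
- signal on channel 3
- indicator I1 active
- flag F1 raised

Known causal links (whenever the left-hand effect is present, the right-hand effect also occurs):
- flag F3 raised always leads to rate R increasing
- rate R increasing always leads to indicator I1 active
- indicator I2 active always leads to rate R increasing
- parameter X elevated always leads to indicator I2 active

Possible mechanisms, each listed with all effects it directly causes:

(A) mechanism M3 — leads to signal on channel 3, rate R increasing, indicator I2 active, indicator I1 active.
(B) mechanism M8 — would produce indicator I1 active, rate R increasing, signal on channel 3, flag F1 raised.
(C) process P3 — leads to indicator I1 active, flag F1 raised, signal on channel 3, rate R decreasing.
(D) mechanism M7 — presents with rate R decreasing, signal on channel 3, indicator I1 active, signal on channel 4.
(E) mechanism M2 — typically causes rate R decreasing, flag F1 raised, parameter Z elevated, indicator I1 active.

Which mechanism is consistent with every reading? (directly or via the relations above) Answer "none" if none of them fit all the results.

none

Testing each hypothesis:
(A) mechanism M3 — rate R increasing ✓; indicator I2 active ✓; signal on channel 3 ✓; indicator I1 active ✓; flag F1 raised ✗
(B) mechanism M8 — rate R increasing ✓; indicator I2 active ✗; signal on channel 3 ✓; indicator I1 active ✓; flag F1 raised ✓
(C) process P3 — rate R increasing ✗; indicator I2 active ✗; signal on channel 3 ✓; indicator I1 active ✓; flag F1 raised ✓
(D) mechanism M7 — fails on rate R increasing, indicator I2 active, flag F1 raised (predicts rate R decreasing, not rate R increasing)
(E) mechanism M2 — rate R increasing ✗; indicator I2 active ✗; signal on channel 3 ✗; indicator I1 active ✓; flag F1 raised ✓
No candidate is consistent with all observations.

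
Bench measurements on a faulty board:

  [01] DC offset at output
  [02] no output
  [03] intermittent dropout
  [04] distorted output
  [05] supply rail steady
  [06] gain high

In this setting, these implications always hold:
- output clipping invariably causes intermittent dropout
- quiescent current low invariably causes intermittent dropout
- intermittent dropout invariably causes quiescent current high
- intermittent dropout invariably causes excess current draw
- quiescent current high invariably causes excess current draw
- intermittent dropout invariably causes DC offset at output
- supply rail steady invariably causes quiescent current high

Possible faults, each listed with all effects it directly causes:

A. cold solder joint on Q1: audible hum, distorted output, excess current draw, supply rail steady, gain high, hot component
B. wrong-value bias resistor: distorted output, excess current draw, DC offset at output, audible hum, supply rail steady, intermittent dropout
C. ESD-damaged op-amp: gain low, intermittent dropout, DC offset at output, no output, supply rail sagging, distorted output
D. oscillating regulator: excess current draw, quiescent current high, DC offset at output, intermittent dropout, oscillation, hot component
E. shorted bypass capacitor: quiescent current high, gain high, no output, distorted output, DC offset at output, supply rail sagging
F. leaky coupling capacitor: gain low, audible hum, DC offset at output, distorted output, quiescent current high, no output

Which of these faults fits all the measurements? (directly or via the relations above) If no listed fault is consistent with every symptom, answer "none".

Testing each hypothesis:
(A) cold solder joint on Q1 — DC offset at output ✗; no output ✗; intermittent dropout ✗; distorted output ✓; supply rail steady ✓; gain high ✓
(B) wrong-value bias resistor — DC offset at output ✓; no output ✗; intermittent dropout ✓; distorted output ✓; supply rail steady ✓; gain high ✗
(C) ESD-damaged op-amp — fails on supply rail steady, gain high (predicts supply rail sagging, not supply rail steady; predicts gain low, not gain high)
(D) oscillating regulator — DC offset at output ✓; no output ✗; intermittent dropout ✓; distorted output ✗; supply rail steady ✗; gain high ✗
(E) shorted bypass capacitor — DC offset at output ✓; no output ✓; intermittent dropout ✗; distorted output ✓; supply rail steady ✗; gain high ✓
(F) leaky coupling capacitor — DC offset at output ✓; no output ✓; intermittent dropout ✗; distorted output ✓; supply rail steady ✗; gain high ✗
Every candidate fails on at least one observation.

none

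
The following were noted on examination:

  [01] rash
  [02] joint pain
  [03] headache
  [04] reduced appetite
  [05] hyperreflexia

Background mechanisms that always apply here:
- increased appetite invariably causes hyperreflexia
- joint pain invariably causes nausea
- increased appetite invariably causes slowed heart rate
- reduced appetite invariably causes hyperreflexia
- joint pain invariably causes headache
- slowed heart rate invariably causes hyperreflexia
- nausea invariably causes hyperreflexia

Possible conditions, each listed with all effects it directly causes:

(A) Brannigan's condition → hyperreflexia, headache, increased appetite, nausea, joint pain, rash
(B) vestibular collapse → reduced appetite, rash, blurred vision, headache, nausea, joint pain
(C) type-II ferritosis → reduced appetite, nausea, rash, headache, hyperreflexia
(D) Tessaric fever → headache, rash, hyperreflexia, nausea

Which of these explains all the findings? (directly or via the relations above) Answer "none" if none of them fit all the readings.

B

Per-candidate check:
(A) Brannigan's condition — fails on reduced appetite (predicts increased appetite, not reduced appetite)
(B) vestibular collapse — rash +; joint pain +; headache +; reduced appetite +; hyperreflexia + (via nausea → hyperreflexia)
(C) type-II ferritosis — rash +; joint pain -; headache +; reduced appetite +; hyperreflexia +
(D) Tessaric fever — rash +; joint pain -; headache +; reduced appetite -; hyperreflexia +
(B) is the only candidate with no mismatches.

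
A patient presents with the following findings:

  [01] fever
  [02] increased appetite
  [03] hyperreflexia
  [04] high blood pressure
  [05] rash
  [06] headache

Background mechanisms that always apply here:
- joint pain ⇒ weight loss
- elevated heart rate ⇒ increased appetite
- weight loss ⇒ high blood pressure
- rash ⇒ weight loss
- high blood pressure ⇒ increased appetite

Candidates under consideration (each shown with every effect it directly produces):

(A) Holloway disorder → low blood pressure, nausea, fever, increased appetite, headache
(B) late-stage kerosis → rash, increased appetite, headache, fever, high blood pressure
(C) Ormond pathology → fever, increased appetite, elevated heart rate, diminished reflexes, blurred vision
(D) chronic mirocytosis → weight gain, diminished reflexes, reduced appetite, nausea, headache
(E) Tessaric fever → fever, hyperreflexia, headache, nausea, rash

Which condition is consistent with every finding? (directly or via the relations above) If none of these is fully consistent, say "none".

Testing each hypothesis:
(A) Holloway disorder — fails on hyperreflexia, high blood pressure, rash (predicts low blood pressure, not high blood pressure)
(B) late-stage kerosis — fever ✓; increased appetite ✓; hyperreflexia ✗; high blood pressure ✓; rash ✓; headache ✓
(C) Ormond pathology — fails on hyperreflexia, high blood pressure, rash, headache (predicts diminished reflexes, not hyperreflexia)
(D) chronic mirocytosis — fails on fever, increased appetite, hyperreflexia, high blood pressure, rash (predicts reduced appetite, not increased appetite; predicts diminished reflexes, not hyperreflexia)
(E) Tessaric fever — fever ✓; increased appetite ✓ (via rash → weight loss → high blood pressure → increased appetite); hyperreflexia ✓; high blood pressure ✓ (via rash → weight loss → high blood pressure); rash ✓; headache ✓
(E) alone accounts for all the evidence.

E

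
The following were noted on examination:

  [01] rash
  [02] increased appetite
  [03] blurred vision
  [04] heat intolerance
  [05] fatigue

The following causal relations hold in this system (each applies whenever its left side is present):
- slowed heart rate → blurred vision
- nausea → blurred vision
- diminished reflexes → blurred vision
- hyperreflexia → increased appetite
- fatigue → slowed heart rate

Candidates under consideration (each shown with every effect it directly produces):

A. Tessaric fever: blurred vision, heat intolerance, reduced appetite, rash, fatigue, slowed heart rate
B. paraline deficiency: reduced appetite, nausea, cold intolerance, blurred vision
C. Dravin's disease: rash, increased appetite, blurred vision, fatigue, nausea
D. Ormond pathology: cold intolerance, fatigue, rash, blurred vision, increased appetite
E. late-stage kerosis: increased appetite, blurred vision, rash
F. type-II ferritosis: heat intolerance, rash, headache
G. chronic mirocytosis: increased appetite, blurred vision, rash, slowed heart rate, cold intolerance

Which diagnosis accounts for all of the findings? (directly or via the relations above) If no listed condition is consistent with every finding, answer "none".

none

Checking each candidate against the observations:
(A) Tessaric fever — rash yes; increased appetite NO; blurred vision yes; heat intolerance yes; fatigue yes
(B) paraline deficiency — fails on rash, increased appetite, heat intolerance, fatigue (predicts reduced appetite, not increased appetite; predicts cold intolerance, not heat intolerance)
(C) Dravin's disease — does not account for heat intolerance
(D) Ormond pathology — rash yes; increased appetite yes; blurred vision yes; heat intolerance NO; fatigue yes
(E) late-stage kerosis — rash yes; increased appetite yes; blurred vision yes; heat intolerance NO; fatigue NO
(F) type-II ferritosis — does not account for increased appetite, blurred vision, fatigue
(G) chronic mirocytosis — rash yes; increased appetite yes; blurred vision yes; heat intolerance NO; fatigue NO
No candidate is consistent with all observations.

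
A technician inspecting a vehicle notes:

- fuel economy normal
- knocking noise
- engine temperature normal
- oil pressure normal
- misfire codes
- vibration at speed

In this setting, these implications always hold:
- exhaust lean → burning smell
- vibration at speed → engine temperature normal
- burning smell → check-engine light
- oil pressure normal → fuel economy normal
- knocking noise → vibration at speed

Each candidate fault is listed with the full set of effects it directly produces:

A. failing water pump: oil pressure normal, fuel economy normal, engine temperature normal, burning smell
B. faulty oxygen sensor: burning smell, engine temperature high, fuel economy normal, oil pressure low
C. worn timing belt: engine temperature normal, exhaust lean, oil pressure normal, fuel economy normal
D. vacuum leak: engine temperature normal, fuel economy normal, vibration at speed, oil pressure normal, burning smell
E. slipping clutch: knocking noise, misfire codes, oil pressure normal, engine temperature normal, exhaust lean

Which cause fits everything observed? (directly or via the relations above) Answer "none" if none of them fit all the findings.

E

Testing each hypothesis:
(A) failing water pump — does not account for knocking noise, misfire codes, vibration at speed
(B) faulty oxygen sensor — fails on knocking noise, engine temperature normal, oil pressure normal, misfire codes, vibration at speed (predicts engine temperature high, not engine temperature normal; predicts oil pressure low, not oil pressure normal)
(C) worn timing belt — does not account for knocking noise, misfire codes, vibration at speed
(D) vacuum leak — does not account for knocking noise, misfire codes
(E) slipping clutch — accounts for every observation (fuel economy normal through oil pressure normal → fuel economy normal)
(E) is the only candidate with no mismatches.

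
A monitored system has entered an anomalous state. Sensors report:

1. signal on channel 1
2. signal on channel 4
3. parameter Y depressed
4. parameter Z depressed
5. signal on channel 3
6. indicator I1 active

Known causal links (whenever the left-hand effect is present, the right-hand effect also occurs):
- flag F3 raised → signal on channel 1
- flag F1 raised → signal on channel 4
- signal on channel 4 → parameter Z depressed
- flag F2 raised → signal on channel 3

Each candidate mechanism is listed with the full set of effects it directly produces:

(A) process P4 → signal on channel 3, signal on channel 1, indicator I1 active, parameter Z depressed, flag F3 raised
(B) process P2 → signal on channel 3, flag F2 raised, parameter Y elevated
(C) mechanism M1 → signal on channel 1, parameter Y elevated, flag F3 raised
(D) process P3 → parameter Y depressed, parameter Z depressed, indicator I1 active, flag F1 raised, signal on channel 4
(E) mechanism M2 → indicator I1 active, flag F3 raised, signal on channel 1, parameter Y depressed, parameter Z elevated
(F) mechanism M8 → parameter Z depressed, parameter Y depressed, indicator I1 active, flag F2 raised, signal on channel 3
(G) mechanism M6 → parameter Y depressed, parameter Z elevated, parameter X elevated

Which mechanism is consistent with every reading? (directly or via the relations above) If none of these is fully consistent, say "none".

Per-candidate check:
(A) process P4 — signal on channel 1 ✓; signal on channel 4 ✗; parameter Y depressed ✗; parameter Z depressed ✓; signal on channel 3 ✓; indicator I1 active ✓
(B) process P2 — fails on signal on channel 1, signal on channel 4, parameter Y depressed, parameter Z depressed, indicator I1 active (predicts parameter Y elevated, not parameter Y depressed)
(C) mechanism M1 — fails on signal on channel 4, parameter Y depressed, parameter Z depressed, signal on channel 3, indicator I1 active (predicts parameter Y elevated, not parameter Y depressed)
(D) process P3 — does not account for signal on channel 1, signal on channel 3
(E) mechanism M2 — fails on signal on channel 4, parameter Z depressed, signal on channel 3 (predicts parameter Z elevated, not parameter Z depressed)
(F) mechanism M8 — does not account for signal on channel 1, signal on channel 4
(G) mechanism M6 — fails on signal on channel 1, signal on channel 4, parameter Z depressed, signal on channel 3, indicator I1 active (predicts parameter Z elevated, not parameter Z depressed)
Every candidate fails on at least one observation.

none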